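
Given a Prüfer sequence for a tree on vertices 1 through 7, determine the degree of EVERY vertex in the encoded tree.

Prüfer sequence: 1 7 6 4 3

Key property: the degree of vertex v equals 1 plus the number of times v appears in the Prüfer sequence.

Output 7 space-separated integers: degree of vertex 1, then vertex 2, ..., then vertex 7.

p_1 = 1: count[1] becomes 1
p_2 = 7: count[7] becomes 1
p_3 = 6: count[6] becomes 1
p_4 = 4: count[4] becomes 1
p_5 = 3: count[3] becomes 1
Degrees (1 + count): deg[1]=1+1=2, deg[2]=1+0=1, deg[3]=1+1=2, deg[4]=1+1=2, deg[5]=1+0=1, deg[6]=1+1=2, deg[7]=1+1=2

Answer: 2 1 2 2 1 2 2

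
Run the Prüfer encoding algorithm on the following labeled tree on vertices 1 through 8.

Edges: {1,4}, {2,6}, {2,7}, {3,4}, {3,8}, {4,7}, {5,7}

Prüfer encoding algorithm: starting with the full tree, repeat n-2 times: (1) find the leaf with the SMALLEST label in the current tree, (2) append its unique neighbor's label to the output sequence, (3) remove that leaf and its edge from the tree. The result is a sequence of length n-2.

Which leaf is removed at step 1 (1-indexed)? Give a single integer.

Step 1: current leaves = {1,5,6,8}. Remove leaf 1 (neighbor: 4).

Answer: 1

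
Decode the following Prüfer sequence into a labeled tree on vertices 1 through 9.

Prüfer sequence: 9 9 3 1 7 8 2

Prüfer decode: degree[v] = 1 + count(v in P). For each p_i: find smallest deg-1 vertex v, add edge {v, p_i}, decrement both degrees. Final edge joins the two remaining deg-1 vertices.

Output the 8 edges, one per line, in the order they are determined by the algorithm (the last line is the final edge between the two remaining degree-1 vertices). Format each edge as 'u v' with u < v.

Initial degrees: {1:2, 2:2, 3:2, 4:1, 5:1, 6:1, 7:2, 8:2, 9:3}
Step 1: smallest deg-1 vertex = 4, p_1 = 9. Add edge {4,9}. Now deg[4]=0, deg[9]=2.
Step 2: smallest deg-1 vertex = 5, p_2 = 9. Add edge {5,9}. Now deg[5]=0, deg[9]=1.
Step 3: smallest deg-1 vertex = 6, p_3 = 3. Add edge {3,6}. Now deg[6]=0, deg[3]=1.
Step 4: smallest deg-1 vertex = 3, p_4 = 1. Add edge {1,3}. Now deg[3]=0, deg[1]=1.
Step 5: smallest deg-1 vertex = 1, p_5 = 7. Add edge {1,7}. Now deg[1]=0, deg[7]=1.
Step 6: smallest deg-1 vertex = 7, p_6 = 8. Add edge {7,8}. Now deg[7]=0, deg[8]=1.
Step 7: smallest deg-1 vertex = 8, p_7 = 2. Add edge {2,8}. Now deg[8]=0, deg[2]=1.
Final: two remaining deg-1 vertices are 2, 9. Add edge {2,9}.

Answer: 4 9
5 9
3 6
1 3
1 7
7 8
2 8
2 9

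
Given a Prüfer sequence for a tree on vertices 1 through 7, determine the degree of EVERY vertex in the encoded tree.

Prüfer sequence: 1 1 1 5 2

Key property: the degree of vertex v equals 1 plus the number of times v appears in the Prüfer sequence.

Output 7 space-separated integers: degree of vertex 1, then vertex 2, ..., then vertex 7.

Answer: 4 2 1 1 2 1 1

Derivation:
p_1 = 1: count[1] becomes 1
p_2 = 1: count[1] becomes 2
p_3 = 1: count[1] becomes 3
p_4 = 5: count[5] becomes 1
p_5 = 2: count[2] becomes 1
Degrees (1 + count): deg[1]=1+3=4, deg[2]=1+1=2, deg[3]=1+0=1, deg[4]=1+0=1, deg[5]=1+1=2, deg[6]=1+0=1, deg[7]=1+0=1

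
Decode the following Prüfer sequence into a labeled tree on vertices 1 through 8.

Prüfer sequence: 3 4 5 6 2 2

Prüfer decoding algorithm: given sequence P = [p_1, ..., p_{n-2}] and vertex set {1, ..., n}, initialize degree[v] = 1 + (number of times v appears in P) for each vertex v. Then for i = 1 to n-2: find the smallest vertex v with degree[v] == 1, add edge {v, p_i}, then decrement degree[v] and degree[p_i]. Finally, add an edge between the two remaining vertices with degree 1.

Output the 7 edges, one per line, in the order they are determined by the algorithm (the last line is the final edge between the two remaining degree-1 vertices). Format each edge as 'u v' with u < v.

Answer: 1 3
3 4
4 5
5 6
2 6
2 7
2 8

Derivation:
Initial degrees: {1:1, 2:3, 3:2, 4:2, 5:2, 6:2, 7:1, 8:1}
Step 1: smallest deg-1 vertex = 1, p_1 = 3. Add edge {1,3}. Now deg[1]=0, deg[3]=1.
Step 2: smallest deg-1 vertex = 3, p_2 = 4. Add edge {3,4}. Now deg[3]=0, deg[4]=1.
Step 3: smallest deg-1 vertex = 4, p_3 = 5. Add edge {4,5}. Now deg[4]=0, deg[5]=1.
Step 4: smallest deg-1 vertex = 5, p_4 = 6. Add edge {5,6}. Now deg[5]=0, deg[6]=1.
Step 5: smallest deg-1 vertex = 6, p_5 = 2. Add edge {2,6}. Now deg[6]=0, deg[2]=2.
Step 6: smallest deg-1 vertex = 7, p_6 = 2. Add edge {2,7}. Now deg[7]=0, deg[2]=1.
Final: two remaining deg-1 vertices are 2, 8. Add edge {2,8}.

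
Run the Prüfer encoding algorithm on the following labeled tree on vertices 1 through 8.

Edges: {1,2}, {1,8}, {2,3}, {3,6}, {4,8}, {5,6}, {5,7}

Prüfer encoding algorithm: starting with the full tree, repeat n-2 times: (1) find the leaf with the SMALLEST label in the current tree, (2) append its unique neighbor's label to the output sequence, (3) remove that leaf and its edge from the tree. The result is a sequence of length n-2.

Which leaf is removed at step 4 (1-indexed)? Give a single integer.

Answer: 6

Derivation:
Step 1: current leaves = {4,7}. Remove leaf 4 (neighbor: 8).
Step 2: current leaves = {7,8}. Remove leaf 7 (neighbor: 5).
Step 3: current leaves = {5,8}. Remove leaf 5 (neighbor: 6).
Step 4: current leaves = {6,8}. Remove leaf 6 (neighbor: 3).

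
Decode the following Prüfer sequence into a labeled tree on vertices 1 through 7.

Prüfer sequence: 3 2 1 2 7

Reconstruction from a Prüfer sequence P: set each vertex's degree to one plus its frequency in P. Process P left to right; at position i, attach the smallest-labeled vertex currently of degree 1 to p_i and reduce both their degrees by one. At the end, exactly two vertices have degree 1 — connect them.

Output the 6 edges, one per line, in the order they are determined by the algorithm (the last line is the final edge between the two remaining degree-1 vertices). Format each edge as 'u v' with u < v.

Initial degrees: {1:2, 2:3, 3:2, 4:1, 5:1, 6:1, 7:2}
Step 1: smallest deg-1 vertex = 4, p_1 = 3. Add edge {3,4}. Now deg[4]=0, deg[3]=1.
Step 2: smallest deg-1 vertex = 3, p_2 = 2. Add edge {2,3}. Now deg[3]=0, deg[2]=2.
Step 3: smallest deg-1 vertex = 5, p_3 = 1. Add edge {1,5}. Now deg[5]=0, deg[1]=1.
Step 4: smallest deg-1 vertex = 1, p_4 = 2. Add edge {1,2}. Now deg[1]=0, deg[2]=1.
Step 5: smallest deg-1 vertex = 2, p_5 = 7. Add edge {2,7}. Now deg[2]=0, deg[7]=1.
Final: two remaining deg-1 vertices are 6, 7. Add edge {6,7}.

Answer: 3 4
2 3
1 5
1 2
2 7
6 7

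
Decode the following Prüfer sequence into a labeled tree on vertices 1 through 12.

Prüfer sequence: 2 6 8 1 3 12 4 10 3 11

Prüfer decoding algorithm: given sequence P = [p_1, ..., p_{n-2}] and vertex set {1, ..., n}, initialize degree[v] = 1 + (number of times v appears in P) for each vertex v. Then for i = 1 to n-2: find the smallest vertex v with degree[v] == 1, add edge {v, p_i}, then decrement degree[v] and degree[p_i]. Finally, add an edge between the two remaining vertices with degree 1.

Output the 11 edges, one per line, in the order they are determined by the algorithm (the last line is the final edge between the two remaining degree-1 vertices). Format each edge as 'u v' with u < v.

Answer: 2 5
2 6
6 8
1 7
1 3
8 12
4 9
4 10
3 10
3 11
11 12

Derivation:
Initial degrees: {1:2, 2:2, 3:3, 4:2, 5:1, 6:2, 7:1, 8:2, 9:1, 10:2, 11:2, 12:2}
Step 1: smallest deg-1 vertex = 5, p_1 = 2. Add edge {2,5}. Now deg[5]=0, deg[2]=1.
Step 2: smallest deg-1 vertex = 2, p_2 = 6. Add edge {2,6}. Now deg[2]=0, deg[6]=1.
Step 3: smallest deg-1 vertex = 6, p_3 = 8. Add edge {6,8}. Now deg[6]=0, deg[8]=1.
Step 4: smallest deg-1 vertex = 7, p_4 = 1. Add edge {1,7}. Now deg[7]=0, deg[1]=1.
Step 5: smallest deg-1 vertex = 1, p_5 = 3. Add edge {1,3}. Now deg[1]=0, deg[3]=2.
Step 6: smallest deg-1 vertex = 8, p_6 = 12. Add edge {8,12}. Now deg[8]=0, deg[12]=1.
Step 7: smallest deg-1 vertex = 9, p_7 = 4. Add edge {4,9}. Now deg[9]=0, deg[4]=1.
Step 8: smallest deg-1 vertex = 4, p_8 = 10. Add edge {4,10}. Now deg[4]=0, deg[10]=1.
Step 9: smallest deg-1 vertex = 10, p_9 = 3. Add edge {3,10}. Now deg[10]=0, deg[3]=1.
Step 10: smallest deg-1 vertex = 3, p_10 = 11. Add edge {3,11}. Now deg[3]=0, deg[11]=1.
Final: two remaining deg-1 vertices are 11, 12. Add edge {11,12}.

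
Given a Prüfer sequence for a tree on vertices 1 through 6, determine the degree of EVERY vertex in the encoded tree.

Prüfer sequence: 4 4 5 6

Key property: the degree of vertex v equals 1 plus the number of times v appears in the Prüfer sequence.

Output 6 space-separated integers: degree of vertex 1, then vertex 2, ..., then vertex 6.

p_1 = 4: count[4] becomes 1
p_2 = 4: count[4] becomes 2
p_3 = 5: count[5] becomes 1
p_4 = 6: count[6] becomes 1
Degrees (1 + count): deg[1]=1+0=1, deg[2]=1+0=1, deg[3]=1+0=1, deg[4]=1+2=3, deg[5]=1+1=2, deg[6]=1+1=2

Answer: 1 1 1 3 2 2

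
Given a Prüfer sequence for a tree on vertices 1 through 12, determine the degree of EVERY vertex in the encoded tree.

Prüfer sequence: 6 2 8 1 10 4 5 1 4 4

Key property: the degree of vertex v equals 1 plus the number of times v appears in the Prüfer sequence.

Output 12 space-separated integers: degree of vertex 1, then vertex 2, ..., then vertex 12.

p_1 = 6: count[6] becomes 1
p_2 = 2: count[2] becomes 1
p_3 = 8: count[8] becomes 1
p_4 = 1: count[1] becomes 1
p_5 = 10: count[10] becomes 1
p_6 = 4: count[4] becomes 1
p_7 = 5: count[5] becomes 1
p_8 = 1: count[1] becomes 2
p_9 = 4: count[4] becomes 2
p_10 = 4: count[4] becomes 3
Degrees (1 + count): deg[1]=1+2=3, deg[2]=1+1=2, deg[3]=1+0=1, deg[4]=1+3=4, deg[5]=1+1=2, deg[6]=1+1=2, deg[7]=1+0=1, deg[8]=1+1=2, deg[9]=1+0=1, deg[10]=1+1=2, deg[11]=1+0=1, deg[12]=1+0=1

Answer: 3 2 1 4 2 2 1 2 1 2 1 1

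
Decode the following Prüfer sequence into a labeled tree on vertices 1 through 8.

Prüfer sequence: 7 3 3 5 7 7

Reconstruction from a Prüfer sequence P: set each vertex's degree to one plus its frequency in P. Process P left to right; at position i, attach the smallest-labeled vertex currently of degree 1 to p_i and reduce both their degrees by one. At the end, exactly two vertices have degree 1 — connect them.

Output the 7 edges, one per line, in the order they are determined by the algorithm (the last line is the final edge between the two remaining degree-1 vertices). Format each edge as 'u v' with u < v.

Initial degrees: {1:1, 2:1, 3:3, 4:1, 5:2, 6:1, 7:4, 8:1}
Step 1: smallest deg-1 vertex = 1, p_1 = 7. Add edge {1,7}. Now deg[1]=0, deg[7]=3.
Step 2: smallest deg-1 vertex = 2, p_2 = 3. Add edge {2,3}. Now deg[2]=0, deg[3]=2.
Step 3: smallest deg-1 vertex = 4, p_3 = 3. Add edge {3,4}. Now deg[4]=0, deg[3]=1.
Step 4: smallest deg-1 vertex = 3, p_4 = 5. Add edge {3,5}. Now deg[3]=0, deg[5]=1.
Step 5: smallest deg-1 vertex = 5, p_5 = 7. Add edge {5,7}. Now deg[5]=0, deg[7]=2.
Step 6: smallest deg-1 vertex = 6, p_6 = 7. Add edge {6,7}. Now deg[6]=0, deg[7]=1.
Final: two remaining deg-1 vertices are 7, 8. Add edge {7,8}.

Answer: 1 7
2 3
3 4
3 5
5 7
6 7
7 8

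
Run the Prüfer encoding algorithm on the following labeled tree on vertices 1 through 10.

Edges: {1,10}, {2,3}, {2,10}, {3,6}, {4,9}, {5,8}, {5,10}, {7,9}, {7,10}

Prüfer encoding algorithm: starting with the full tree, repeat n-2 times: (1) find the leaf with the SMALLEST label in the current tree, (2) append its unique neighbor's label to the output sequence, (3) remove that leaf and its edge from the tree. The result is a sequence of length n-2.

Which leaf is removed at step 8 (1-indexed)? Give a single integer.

Step 1: current leaves = {1,4,6,8}. Remove leaf 1 (neighbor: 10).
Step 2: current leaves = {4,6,8}. Remove leaf 4 (neighbor: 9).
Step 3: current leaves = {6,8,9}. Remove leaf 6 (neighbor: 3).
Step 4: current leaves = {3,8,9}. Remove leaf 3 (neighbor: 2).
Step 5: current leaves = {2,8,9}. Remove leaf 2 (neighbor: 10).
Step 6: current leaves = {8,9}. Remove leaf 8 (neighbor: 5).
Step 7: current leaves = {5,9}. Remove leaf 5 (neighbor: 10).
Step 8: current leaves = {9,10}. Remove leaf 9 (neighbor: 7).

Answer: 9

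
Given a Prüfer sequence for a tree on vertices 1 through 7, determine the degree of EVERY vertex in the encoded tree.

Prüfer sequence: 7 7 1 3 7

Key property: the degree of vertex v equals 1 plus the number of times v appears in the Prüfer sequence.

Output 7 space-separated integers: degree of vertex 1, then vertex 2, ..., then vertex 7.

p_1 = 7: count[7] becomes 1
p_2 = 7: count[7] becomes 2
p_3 = 1: count[1] becomes 1
p_4 = 3: count[3] becomes 1
p_5 = 7: count[7] becomes 3
Degrees (1 + count): deg[1]=1+1=2, deg[2]=1+0=1, deg[3]=1+1=2, deg[4]=1+0=1, deg[5]=1+0=1, deg[6]=1+0=1, deg[7]=1+3=4

Answer: 2 1 2 1 1 1 4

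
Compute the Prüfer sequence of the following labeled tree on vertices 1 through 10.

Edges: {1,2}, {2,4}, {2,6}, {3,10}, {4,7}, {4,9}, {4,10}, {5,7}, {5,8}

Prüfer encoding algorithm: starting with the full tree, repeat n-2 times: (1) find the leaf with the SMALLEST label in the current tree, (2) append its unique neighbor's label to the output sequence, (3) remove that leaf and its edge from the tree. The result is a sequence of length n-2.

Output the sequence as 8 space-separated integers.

Step 1: leaves = {1,3,6,8,9}. Remove smallest leaf 1, emit neighbor 2.
Step 2: leaves = {3,6,8,9}. Remove smallest leaf 3, emit neighbor 10.
Step 3: leaves = {6,8,9,10}. Remove smallest leaf 6, emit neighbor 2.
Step 4: leaves = {2,8,9,10}. Remove smallest leaf 2, emit neighbor 4.
Step 5: leaves = {8,9,10}. Remove smallest leaf 8, emit neighbor 5.
Step 6: leaves = {5,9,10}. Remove smallest leaf 5, emit neighbor 7.
Step 7: leaves = {7,9,10}. Remove smallest leaf 7, emit neighbor 4.
Step 8: leaves = {9,10}. Remove smallest leaf 9, emit neighbor 4.
Done: 2 vertices remain (4, 10). Sequence = [2 10 2 4 5 7 4 4]

Answer: 2 10 2 4 5 7 4 4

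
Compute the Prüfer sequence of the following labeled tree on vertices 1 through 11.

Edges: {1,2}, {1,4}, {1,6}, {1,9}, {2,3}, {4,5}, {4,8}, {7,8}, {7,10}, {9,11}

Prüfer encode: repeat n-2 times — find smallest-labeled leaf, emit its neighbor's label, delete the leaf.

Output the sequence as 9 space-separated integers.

Step 1: leaves = {3,5,6,10,11}. Remove smallest leaf 3, emit neighbor 2.
Step 2: leaves = {2,5,6,10,11}. Remove smallest leaf 2, emit neighbor 1.
Step 3: leaves = {5,6,10,11}. Remove smallest leaf 5, emit neighbor 4.
Step 4: leaves = {6,10,11}. Remove smallest leaf 6, emit neighbor 1.
Step 5: leaves = {10,11}. Remove smallest leaf 10, emit neighbor 7.
Step 6: leaves = {7,11}. Remove smallest leaf 7, emit neighbor 8.
Step 7: leaves = {8,11}. Remove smallest leaf 8, emit neighbor 4.
Step 8: leaves = {4,11}. Remove smallest leaf 4, emit neighbor 1.
Step 9: leaves = {1,11}. Remove smallest leaf 1, emit neighbor 9.
Done: 2 vertices remain (9, 11). Sequence = [2 1 4 1 7 8 4 1 9]

Answer: 2 1 4 1 7 8 4 1 9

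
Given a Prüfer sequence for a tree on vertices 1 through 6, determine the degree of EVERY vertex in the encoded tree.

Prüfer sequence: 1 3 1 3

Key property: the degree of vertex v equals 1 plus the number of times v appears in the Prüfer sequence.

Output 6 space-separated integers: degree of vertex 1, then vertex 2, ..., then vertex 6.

p_1 = 1: count[1] becomes 1
p_2 = 3: count[3] becomes 1
p_3 = 1: count[1] becomes 2
p_4 = 3: count[3] becomes 2
Degrees (1 + count): deg[1]=1+2=3, deg[2]=1+0=1, deg[3]=1+2=3, deg[4]=1+0=1, deg[5]=1+0=1, deg[6]=1+0=1

Answer: 3 1 3 1 1 1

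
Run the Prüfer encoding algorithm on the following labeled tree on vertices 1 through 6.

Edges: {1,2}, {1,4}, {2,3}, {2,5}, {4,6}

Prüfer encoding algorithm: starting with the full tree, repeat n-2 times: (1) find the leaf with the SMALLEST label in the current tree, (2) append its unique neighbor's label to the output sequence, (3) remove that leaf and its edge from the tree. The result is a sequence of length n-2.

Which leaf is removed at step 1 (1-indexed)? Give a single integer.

Step 1: current leaves = {3,5,6}. Remove leaf 3 (neighbor: 2).

Answer: 3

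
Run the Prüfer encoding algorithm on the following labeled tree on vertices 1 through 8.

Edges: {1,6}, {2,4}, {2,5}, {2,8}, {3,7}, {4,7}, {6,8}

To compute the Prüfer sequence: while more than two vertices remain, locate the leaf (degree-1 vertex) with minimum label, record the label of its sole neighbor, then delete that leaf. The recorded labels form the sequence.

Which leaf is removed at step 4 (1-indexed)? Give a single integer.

Answer: 6

Derivation:
Step 1: current leaves = {1,3,5}. Remove leaf 1 (neighbor: 6).
Step 2: current leaves = {3,5,6}. Remove leaf 3 (neighbor: 7).
Step 3: current leaves = {5,6,7}. Remove leaf 5 (neighbor: 2).
Step 4: current leaves = {6,7}. Remove leaf 6 (neighbor: 8).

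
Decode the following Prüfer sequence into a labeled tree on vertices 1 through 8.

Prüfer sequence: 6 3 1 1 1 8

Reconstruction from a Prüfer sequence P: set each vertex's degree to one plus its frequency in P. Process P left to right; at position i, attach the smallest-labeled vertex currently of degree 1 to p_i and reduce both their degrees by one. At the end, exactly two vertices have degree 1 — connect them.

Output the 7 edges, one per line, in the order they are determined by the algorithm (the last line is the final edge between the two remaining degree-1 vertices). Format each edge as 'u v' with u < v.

Initial degrees: {1:4, 2:1, 3:2, 4:1, 5:1, 6:2, 7:1, 8:2}
Step 1: smallest deg-1 vertex = 2, p_1 = 6. Add edge {2,6}. Now deg[2]=0, deg[6]=1.
Step 2: smallest deg-1 vertex = 4, p_2 = 3. Add edge {3,4}. Now deg[4]=0, deg[3]=1.
Step 3: smallest deg-1 vertex = 3, p_3 = 1. Add edge {1,3}. Now deg[3]=0, deg[1]=3.
Step 4: smallest deg-1 vertex = 5, p_4 = 1. Add edge {1,5}. Now deg[5]=0, deg[1]=2.
Step 5: smallest deg-1 vertex = 6, p_5 = 1. Add edge {1,6}. Now deg[6]=0, deg[1]=1.
Step 6: smallest deg-1 vertex = 1, p_6 = 8. Add edge {1,8}. Now deg[1]=0, deg[8]=1.
Final: two remaining deg-1 vertices are 7, 8. Add edge {7,8}.

Answer: 2 6
3 4
1 3
1 5
1 6
1 8
7 8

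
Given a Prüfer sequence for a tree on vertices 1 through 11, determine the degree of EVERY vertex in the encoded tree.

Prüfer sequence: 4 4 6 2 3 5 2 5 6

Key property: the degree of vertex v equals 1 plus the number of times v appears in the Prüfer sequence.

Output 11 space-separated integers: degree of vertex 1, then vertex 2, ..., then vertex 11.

Answer: 1 3 2 3 3 3 1 1 1 1 1

Derivation:
p_1 = 4: count[4] becomes 1
p_2 = 4: count[4] becomes 2
p_3 = 6: count[6] becomes 1
p_4 = 2: count[2] becomes 1
p_5 = 3: count[3] becomes 1
p_6 = 5: count[5] becomes 1
p_7 = 2: count[2] becomes 2
p_8 = 5: count[5] becomes 2
p_9 = 6: count[6] becomes 2
Degrees (1 + count): deg[1]=1+0=1, deg[2]=1+2=3, deg[3]=1+1=2, deg[4]=1+2=3, deg[5]=1+2=3, deg[6]=1+2=3, deg[7]=1+0=1, deg[8]=1+0=1, deg[9]=1+0=1, deg[10]=1+0=1, deg[11]=1+0=1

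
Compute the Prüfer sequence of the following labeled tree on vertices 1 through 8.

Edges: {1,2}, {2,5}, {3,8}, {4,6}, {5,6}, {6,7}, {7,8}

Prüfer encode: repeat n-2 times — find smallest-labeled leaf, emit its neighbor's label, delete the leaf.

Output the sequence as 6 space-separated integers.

Answer: 2 5 8 6 6 7

Derivation:
Step 1: leaves = {1,3,4}. Remove smallest leaf 1, emit neighbor 2.
Step 2: leaves = {2,3,4}. Remove smallest leaf 2, emit neighbor 5.
Step 3: leaves = {3,4,5}. Remove smallest leaf 3, emit neighbor 8.
Step 4: leaves = {4,5,8}. Remove smallest leaf 4, emit neighbor 6.
Step 5: leaves = {5,8}. Remove smallest leaf 5, emit neighbor 6.
Step 6: leaves = {6,8}. Remove smallest leaf 6, emit neighbor 7.
Done: 2 vertices remain (7, 8). Sequence = [2 5 8 6 6 7]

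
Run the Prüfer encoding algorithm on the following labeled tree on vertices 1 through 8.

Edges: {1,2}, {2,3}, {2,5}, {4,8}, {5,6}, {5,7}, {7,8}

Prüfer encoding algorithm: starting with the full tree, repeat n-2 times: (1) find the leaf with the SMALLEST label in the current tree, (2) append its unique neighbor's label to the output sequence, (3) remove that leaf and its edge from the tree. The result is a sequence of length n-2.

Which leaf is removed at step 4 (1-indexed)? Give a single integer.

Answer: 4

Derivation:
Step 1: current leaves = {1,3,4,6}. Remove leaf 1 (neighbor: 2).
Step 2: current leaves = {3,4,6}. Remove leaf 3 (neighbor: 2).
Step 3: current leaves = {2,4,6}. Remove leaf 2 (neighbor: 5).
Step 4: current leaves = {4,6}. Remove leaf 4 (neighbor: 8).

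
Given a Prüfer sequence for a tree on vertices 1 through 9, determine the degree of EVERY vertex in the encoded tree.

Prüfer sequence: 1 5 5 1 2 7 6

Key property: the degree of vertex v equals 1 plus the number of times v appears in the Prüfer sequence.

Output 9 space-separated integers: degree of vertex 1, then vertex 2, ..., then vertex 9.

Answer: 3 2 1 1 3 2 2 1 1

Derivation:
p_1 = 1: count[1] becomes 1
p_2 = 5: count[5] becomes 1
p_3 = 5: count[5] becomes 2
p_4 = 1: count[1] becomes 2
p_5 = 2: count[2] becomes 1
p_6 = 7: count[7] becomes 1
p_7 = 6: count[6] becomes 1
Degrees (1 + count): deg[1]=1+2=3, deg[2]=1+1=2, deg[3]=1+0=1, deg[4]=1+0=1, deg[5]=1+2=3, deg[6]=1+1=2, deg[7]=1+1=2, deg[8]=1+0=1, deg[9]=1+0=1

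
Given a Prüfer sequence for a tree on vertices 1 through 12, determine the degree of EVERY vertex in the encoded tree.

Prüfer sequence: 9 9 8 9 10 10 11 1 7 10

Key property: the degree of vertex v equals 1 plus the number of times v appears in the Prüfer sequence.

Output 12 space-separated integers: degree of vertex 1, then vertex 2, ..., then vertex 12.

Answer: 2 1 1 1 1 1 2 2 4 4 2 1

Derivation:
p_1 = 9: count[9] becomes 1
p_2 = 9: count[9] becomes 2
p_3 = 8: count[8] becomes 1
p_4 = 9: count[9] becomes 3
p_5 = 10: count[10] becomes 1
p_6 = 10: count[10] becomes 2
p_7 = 11: count[11] becomes 1
p_8 = 1: count[1] becomes 1
p_9 = 7: count[7] becomes 1
p_10 = 10: count[10] becomes 3
Degrees (1 + count): deg[1]=1+1=2, deg[2]=1+0=1, deg[3]=1+0=1, deg[4]=1+0=1, deg[5]=1+0=1, deg[6]=1+0=1, deg[7]=1+1=2, deg[8]=1+1=2, deg[9]=1+3=4, deg[10]=1+3=4, deg[11]=1+1=2, deg[12]=1+0=1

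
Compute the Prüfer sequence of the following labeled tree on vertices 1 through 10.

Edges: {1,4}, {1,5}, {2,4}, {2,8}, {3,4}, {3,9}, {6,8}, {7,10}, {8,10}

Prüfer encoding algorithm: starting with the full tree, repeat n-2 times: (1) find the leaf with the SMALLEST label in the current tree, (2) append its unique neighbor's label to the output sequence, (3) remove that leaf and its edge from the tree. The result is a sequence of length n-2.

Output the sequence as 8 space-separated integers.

Answer: 1 4 8 10 3 4 2 8

Derivation:
Step 1: leaves = {5,6,7,9}. Remove smallest leaf 5, emit neighbor 1.
Step 2: leaves = {1,6,7,9}. Remove smallest leaf 1, emit neighbor 4.
Step 3: leaves = {6,7,9}. Remove smallest leaf 6, emit neighbor 8.
Step 4: leaves = {7,9}. Remove smallest leaf 7, emit neighbor 10.
Step 5: leaves = {9,10}. Remove smallest leaf 9, emit neighbor 3.
Step 6: leaves = {3,10}. Remove smallest leaf 3, emit neighbor 4.
Step 7: leaves = {4,10}. Remove smallest leaf 4, emit neighbor 2.
Step 8: leaves = {2,10}. Remove smallest leaf 2, emit neighbor 8.
Done: 2 vertices remain (8, 10). Sequence = [1 4 8 10 3 4 2 8]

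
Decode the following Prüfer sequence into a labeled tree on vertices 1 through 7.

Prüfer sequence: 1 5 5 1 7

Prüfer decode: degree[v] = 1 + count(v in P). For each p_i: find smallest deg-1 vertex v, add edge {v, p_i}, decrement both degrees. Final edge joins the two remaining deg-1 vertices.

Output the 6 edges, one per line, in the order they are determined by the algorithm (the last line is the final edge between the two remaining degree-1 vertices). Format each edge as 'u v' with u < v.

Initial degrees: {1:3, 2:1, 3:1, 4:1, 5:3, 6:1, 7:2}
Step 1: smallest deg-1 vertex = 2, p_1 = 1. Add edge {1,2}. Now deg[2]=0, deg[1]=2.
Step 2: smallest deg-1 vertex = 3, p_2 = 5. Add edge {3,5}. Now deg[3]=0, deg[5]=2.
Step 3: smallest deg-1 vertex = 4, p_3 = 5. Add edge {4,5}. Now deg[4]=0, deg[5]=1.
Step 4: smallest deg-1 vertex = 5, p_4 = 1. Add edge {1,5}. Now deg[5]=0, deg[1]=1.
Step 5: smallest deg-1 vertex = 1, p_5 = 7. Add edge {1,7}. Now deg[1]=0, deg[7]=1.
Final: two remaining deg-1 vertices are 6, 7. Add edge {6,7}.

Answer: 1 2
3 5
4 5
1 5
1 7
6 7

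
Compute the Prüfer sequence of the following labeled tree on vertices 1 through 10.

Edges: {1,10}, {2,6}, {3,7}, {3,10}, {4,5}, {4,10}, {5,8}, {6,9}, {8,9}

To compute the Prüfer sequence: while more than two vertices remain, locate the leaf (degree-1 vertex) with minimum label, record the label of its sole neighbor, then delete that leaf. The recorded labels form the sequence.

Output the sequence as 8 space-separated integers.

Answer: 10 6 9 3 10 8 5 4

Derivation:
Step 1: leaves = {1,2,7}. Remove smallest leaf 1, emit neighbor 10.
Step 2: leaves = {2,7}. Remove smallest leaf 2, emit neighbor 6.
Step 3: leaves = {6,7}. Remove smallest leaf 6, emit neighbor 9.
Step 4: leaves = {7,9}. Remove smallest leaf 7, emit neighbor 3.
Step 5: leaves = {3,9}. Remove smallest leaf 3, emit neighbor 10.
Step 6: leaves = {9,10}. Remove smallest leaf 9, emit neighbor 8.
Step 7: leaves = {8,10}. Remove smallest leaf 8, emit neighbor 5.
Step 8: leaves = {5,10}. Remove smallest leaf 5, emit neighbor 4.
Done: 2 vertices remain (4, 10). Sequence = [10 6 9 3 10 8 5 4]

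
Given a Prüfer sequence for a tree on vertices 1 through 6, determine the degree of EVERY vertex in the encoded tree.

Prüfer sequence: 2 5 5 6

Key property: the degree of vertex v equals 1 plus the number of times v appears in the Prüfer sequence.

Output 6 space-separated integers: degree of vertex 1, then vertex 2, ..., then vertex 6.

p_1 = 2: count[2] becomes 1
p_2 = 5: count[5] becomes 1
p_3 = 5: count[5] becomes 2
p_4 = 6: count[6] becomes 1
Degrees (1 + count): deg[1]=1+0=1, deg[2]=1+1=2, deg[3]=1+0=1, deg[4]=1+0=1, deg[5]=1+2=3, deg[6]=1+1=2

Answer: 1 2 1 1 3 2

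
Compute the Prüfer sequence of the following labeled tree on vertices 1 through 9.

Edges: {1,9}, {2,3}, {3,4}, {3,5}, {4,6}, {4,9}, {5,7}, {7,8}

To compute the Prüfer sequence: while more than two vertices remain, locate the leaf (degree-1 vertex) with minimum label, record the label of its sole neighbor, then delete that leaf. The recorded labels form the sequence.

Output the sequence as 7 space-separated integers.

Step 1: leaves = {1,2,6,8}. Remove smallest leaf 1, emit neighbor 9.
Step 2: leaves = {2,6,8,9}. Remove smallest leaf 2, emit neighbor 3.
Step 3: leaves = {6,8,9}. Remove smallest leaf 6, emit neighbor 4.
Step 4: leaves = {8,9}. Remove smallest leaf 8, emit neighbor 7.
Step 5: leaves = {7,9}. Remove smallest leaf 7, emit neighbor 5.
Step 6: leaves = {5,9}. Remove smallest leaf 5, emit neighbor 3.
Step 7: leaves = {3,9}. Remove smallest leaf 3, emit neighbor 4.
Done: 2 vertices remain (4, 9). Sequence = [9 3 4 7 5 3 4]

Answer: 9 3 4 7 5 3 4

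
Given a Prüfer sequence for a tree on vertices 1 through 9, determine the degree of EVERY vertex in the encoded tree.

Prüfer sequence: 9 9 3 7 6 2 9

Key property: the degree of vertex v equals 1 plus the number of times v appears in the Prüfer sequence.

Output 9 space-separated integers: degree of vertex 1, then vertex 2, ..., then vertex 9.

p_1 = 9: count[9] becomes 1
p_2 = 9: count[9] becomes 2
p_3 = 3: count[3] becomes 1
p_4 = 7: count[7] becomes 1
p_5 = 6: count[6] becomes 1
p_6 = 2: count[2] becomes 1
p_7 = 9: count[9] becomes 3
Degrees (1 + count): deg[1]=1+0=1, deg[2]=1+1=2, deg[3]=1+1=2, deg[4]=1+0=1, deg[5]=1+0=1, deg[6]=1+1=2, deg[7]=1+1=2, deg[8]=1+0=1, deg[9]=1+3=4

Answer: 1 2 2 1 1 2 2 1 4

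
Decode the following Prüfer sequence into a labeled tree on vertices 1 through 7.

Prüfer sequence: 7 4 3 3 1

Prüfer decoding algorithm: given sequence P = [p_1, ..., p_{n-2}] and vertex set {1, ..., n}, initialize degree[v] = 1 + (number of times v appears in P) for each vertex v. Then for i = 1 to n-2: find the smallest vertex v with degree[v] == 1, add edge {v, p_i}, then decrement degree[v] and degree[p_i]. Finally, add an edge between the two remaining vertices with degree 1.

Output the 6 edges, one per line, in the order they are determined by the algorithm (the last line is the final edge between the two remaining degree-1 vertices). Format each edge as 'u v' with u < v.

Initial degrees: {1:2, 2:1, 3:3, 4:2, 5:1, 6:1, 7:2}
Step 1: smallest deg-1 vertex = 2, p_1 = 7. Add edge {2,7}. Now deg[2]=0, deg[7]=1.
Step 2: smallest deg-1 vertex = 5, p_2 = 4. Add edge {4,5}. Now deg[5]=0, deg[4]=1.
Step 3: smallest deg-1 vertex = 4, p_3 = 3. Add edge {3,4}. Now deg[4]=0, deg[3]=2.
Step 4: smallest deg-1 vertex = 6, p_4 = 3. Add edge {3,6}. Now deg[6]=0, deg[3]=1.
Step 5: smallest deg-1 vertex = 3, p_5 = 1. Add edge {1,3}. Now deg[3]=0, deg[1]=1.
Final: two remaining deg-1 vertices are 1, 7. Add edge {1,7}.

Answer: 2 7
4 5
3 4
3 6
1 3
1 7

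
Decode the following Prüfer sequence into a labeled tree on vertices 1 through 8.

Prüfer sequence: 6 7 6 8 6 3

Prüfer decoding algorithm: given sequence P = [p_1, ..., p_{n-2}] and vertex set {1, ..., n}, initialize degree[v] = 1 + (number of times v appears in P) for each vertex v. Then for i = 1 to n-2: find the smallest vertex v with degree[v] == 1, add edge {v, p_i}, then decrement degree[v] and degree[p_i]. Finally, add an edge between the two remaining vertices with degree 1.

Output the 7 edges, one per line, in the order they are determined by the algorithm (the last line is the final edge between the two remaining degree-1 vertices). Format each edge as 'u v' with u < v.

Initial degrees: {1:1, 2:1, 3:2, 4:1, 5:1, 6:4, 7:2, 8:2}
Step 1: smallest deg-1 vertex = 1, p_1 = 6. Add edge {1,6}. Now deg[1]=0, deg[6]=3.
Step 2: smallest deg-1 vertex = 2, p_2 = 7. Add edge {2,7}. Now deg[2]=0, deg[7]=1.
Step 3: smallest deg-1 vertex = 4, p_3 = 6. Add edge {4,6}. Now deg[4]=0, deg[6]=2.
Step 4: smallest deg-1 vertex = 5, p_4 = 8. Add edge {5,8}. Now deg[5]=0, deg[8]=1.
Step 5: smallest deg-1 vertex = 7, p_5 = 6. Add edge {6,7}. Now deg[7]=0, deg[6]=1.
Step 6: smallest deg-1 vertex = 6, p_6 = 3. Add edge {3,6}. Now deg[6]=0, deg[3]=1.
Final: two remaining deg-1 vertices are 3, 8. Add edge {3,8}.

Answer: 1 6
2 7
4 6
5 8
6 7
3 6
3 8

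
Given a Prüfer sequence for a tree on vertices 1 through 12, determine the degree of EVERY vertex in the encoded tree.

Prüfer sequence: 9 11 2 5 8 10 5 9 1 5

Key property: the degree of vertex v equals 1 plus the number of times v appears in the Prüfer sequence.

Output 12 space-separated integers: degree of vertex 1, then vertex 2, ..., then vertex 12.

p_1 = 9: count[9] becomes 1
p_2 = 11: count[11] becomes 1
p_3 = 2: count[2] becomes 1
p_4 = 5: count[5] becomes 1
p_5 = 8: count[8] becomes 1
p_6 = 10: count[10] becomes 1
p_7 = 5: count[5] becomes 2
p_8 = 9: count[9] becomes 2
p_9 = 1: count[1] becomes 1
p_10 = 5: count[5] becomes 3
Degrees (1 + count): deg[1]=1+1=2, deg[2]=1+1=2, deg[3]=1+0=1, deg[4]=1+0=1, deg[5]=1+3=4, deg[6]=1+0=1, deg[7]=1+0=1, deg[8]=1+1=2, deg[9]=1+2=3, deg[10]=1+1=2, deg[11]=1+1=2, deg[12]=1+0=1

Answer: 2 2 1 1 4 1 1 2 3 2 2 1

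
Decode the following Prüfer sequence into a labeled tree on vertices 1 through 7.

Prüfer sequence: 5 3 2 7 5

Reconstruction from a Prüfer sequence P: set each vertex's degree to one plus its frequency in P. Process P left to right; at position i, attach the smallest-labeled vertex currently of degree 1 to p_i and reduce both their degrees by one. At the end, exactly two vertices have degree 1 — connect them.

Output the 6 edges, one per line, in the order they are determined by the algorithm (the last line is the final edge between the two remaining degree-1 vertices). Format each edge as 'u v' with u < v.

Initial degrees: {1:1, 2:2, 3:2, 4:1, 5:3, 6:1, 7:2}
Step 1: smallest deg-1 vertex = 1, p_1 = 5. Add edge {1,5}. Now deg[1]=0, deg[5]=2.
Step 2: smallest deg-1 vertex = 4, p_2 = 3. Add edge {3,4}. Now deg[4]=0, deg[3]=1.
Step 3: smallest deg-1 vertex = 3, p_3 = 2. Add edge {2,3}. Now deg[3]=0, deg[2]=1.
Step 4: smallest deg-1 vertex = 2, p_4 = 7. Add edge {2,7}. Now deg[2]=0, deg[7]=1.
Step 5: smallest deg-1 vertex = 6, p_5 = 5. Add edge {5,6}. Now deg[6]=0, deg[5]=1.
Final: two remaining deg-1 vertices are 5, 7. Add edge {5,7}.

Answer: 1 5
3 4
2 3
2 7
5 6
5 7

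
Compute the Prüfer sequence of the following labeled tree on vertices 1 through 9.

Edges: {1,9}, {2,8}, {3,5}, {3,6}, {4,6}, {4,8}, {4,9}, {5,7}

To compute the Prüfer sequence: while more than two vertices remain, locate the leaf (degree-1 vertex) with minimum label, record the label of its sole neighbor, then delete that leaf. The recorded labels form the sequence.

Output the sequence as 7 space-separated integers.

Step 1: leaves = {1,2,7}. Remove smallest leaf 1, emit neighbor 9.
Step 2: leaves = {2,7,9}. Remove smallest leaf 2, emit neighbor 8.
Step 3: leaves = {7,8,9}. Remove smallest leaf 7, emit neighbor 5.
Step 4: leaves = {5,8,9}. Remove smallest leaf 5, emit neighbor 3.
Step 5: leaves = {3,8,9}. Remove smallest leaf 3, emit neighbor 6.
Step 6: leaves = {6,8,9}. Remove smallest leaf 6, emit neighbor 4.
Step 7: leaves = {8,9}. Remove smallest leaf 8, emit neighbor 4.
Done: 2 vertices remain (4, 9). Sequence = [9 8 5 3 6 4 4]

Answer: 9 8 5 3 6 4 4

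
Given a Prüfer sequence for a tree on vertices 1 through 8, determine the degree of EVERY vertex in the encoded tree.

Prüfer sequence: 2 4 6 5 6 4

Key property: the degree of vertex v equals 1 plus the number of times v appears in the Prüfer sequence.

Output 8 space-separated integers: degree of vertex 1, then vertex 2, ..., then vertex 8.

p_1 = 2: count[2] becomes 1
p_2 = 4: count[4] becomes 1
p_3 = 6: count[6] becomes 1
p_4 = 5: count[5] becomes 1
p_5 = 6: count[6] becomes 2
p_6 = 4: count[4] becomes 2
Degrees (1 + count): deg[1]=1+0=1, deg[2]=1+1=2, deg[3]=1+0=1, deg[4]=1+2=3, deg[5]=1+1=2, deg[6]=1+2=3, deg[7]=1+0=1, deg[8]=1+0=1

Answer: 1 2 1 3 2 3 1 1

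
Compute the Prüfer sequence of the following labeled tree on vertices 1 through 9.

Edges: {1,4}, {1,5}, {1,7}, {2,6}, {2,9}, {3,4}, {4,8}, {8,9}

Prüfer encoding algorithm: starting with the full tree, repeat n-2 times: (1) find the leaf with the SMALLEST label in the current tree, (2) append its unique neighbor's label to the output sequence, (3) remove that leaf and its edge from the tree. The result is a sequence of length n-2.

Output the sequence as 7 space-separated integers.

Step 1: leaves = {3,5,6,7}. Remove smallest leaf 3, emit neighbor 4.
Step 2: leaves = {5,6,7}. Remove smallest leaf 5, emit neighbor 1.
Step 3: leaves = {6,7}. Remove smallest leaf 6, emit neighbor 2.
Step 4: leaves = {2,7}. Remove smallest leaf 2, emit neighbor 9.
Step 5: leaves = {7,9}. Remove smallest leaf 7, emit neighbor 1.
Step 6: leaves = {1,9}. Remove smallest leaf 1, emit neighbor 4.
Step 7: leaves = {4,9}. Remove smallest leaf 4, emit neighbor 8.
Done: 2 vertices remain (8, 9). Sequence = [4 1 2 9 1 4 8]

Answer: 4 1 2 9 1 4 8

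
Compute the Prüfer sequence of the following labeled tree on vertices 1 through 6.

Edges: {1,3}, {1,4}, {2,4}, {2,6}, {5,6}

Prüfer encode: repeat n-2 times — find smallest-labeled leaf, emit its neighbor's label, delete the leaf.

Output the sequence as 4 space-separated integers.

Step 1: leaves = {3,5}. Remove smallest leaf 3, emit neighbor 1.
Step 2: leaves = {1,5}. Remove smallest leaf 1, emit neighbor 4.
Step 3: leaves = {4,5}. Remove smallest leaf 4, emit neighbor 2.
Step 4: leaves = {2,5}. Remove smallest leaf 2, emit neighbor 6.
Done: 2 vertices remain (5, 6). Sequence = [1 4 2 6]

Answer: 1 4 2 6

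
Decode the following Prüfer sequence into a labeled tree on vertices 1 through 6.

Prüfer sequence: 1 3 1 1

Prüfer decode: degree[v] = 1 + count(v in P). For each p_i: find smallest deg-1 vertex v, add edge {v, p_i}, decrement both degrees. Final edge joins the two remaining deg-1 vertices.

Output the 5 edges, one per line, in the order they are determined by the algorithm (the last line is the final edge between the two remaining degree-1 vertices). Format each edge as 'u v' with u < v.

Initial degrees: {1:4, 2:1, 3:2, 4:1, 5:1, 6:1}
Step 1: smallest deg-1 vertex = 2, p_1 = 1. Add edge {1,2}. Now deg[2]=0, deg[1]=3.
Step 2: smallest deg-1 vertex = 4, p_2 = 3. Add edge {3,4}. Now deg[4]=0, deg[3]=1.
Step 3: smallest deg-1 vertex = 3, p_3 = 1. Add edge {1,3}. Now deg[3]=0, deg[1]=2.
Step 4: smallest deg-1 vertex = 5, p_4 = 1. Add edge {1,5}. Now deg[5]=0, deg[1]=1.
Final: two remaining deg-1 vertices are 1, 6. Add edge {1,6}.

Answer: 1 2
3 4
1 3
1 5
1 6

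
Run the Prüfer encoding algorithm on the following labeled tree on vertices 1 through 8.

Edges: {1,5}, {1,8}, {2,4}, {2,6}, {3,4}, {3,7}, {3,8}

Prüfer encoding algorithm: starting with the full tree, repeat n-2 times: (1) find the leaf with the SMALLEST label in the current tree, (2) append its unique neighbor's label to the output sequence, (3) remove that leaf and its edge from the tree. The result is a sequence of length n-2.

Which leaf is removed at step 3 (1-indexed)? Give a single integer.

Answer: 6

Derivation:
Step 1: current leaves = {5,6,7}. Remove leaf 5 (neighbor: 1).
Step 2: current leaves = {1,6,7}. Remove leaf 1 (neighbor: 8).
Step 3: current leaves = {6,7,8}. Remove leaf 6 (neighbor: 2).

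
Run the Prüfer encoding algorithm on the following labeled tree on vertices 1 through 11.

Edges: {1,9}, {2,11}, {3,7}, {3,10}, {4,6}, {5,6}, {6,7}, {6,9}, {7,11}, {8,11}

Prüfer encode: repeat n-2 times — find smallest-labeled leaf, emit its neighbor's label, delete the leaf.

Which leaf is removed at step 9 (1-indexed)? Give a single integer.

Answer: 3

Derivation:
Step 1: current leaves = {1,2,4,5,8,10}. Remove leaf 1 (neighbor: 9).
Step 2: current leaves = {2,4,5,8,9,10}. Remove leaf 2 (neighbor: 11).
Step 3: current leaves = {4,5,8,9,10}. Remove leaf 4 (neighbor: 6).
Step 4: current leaves = {5,8,9,10}. Remove leaf 5 (neighbor: 6).
Step 5: current leaves = {8,9,10}. Remove leaf 8 (neighbor: 11).
Step 6: current leaves = {9,10,11}. Remove leaf 9 (neighbor: 6).
Step 7: current leaves = {6,10,11}. Remove leaf 6 (neighbor: 7).
Step 8: current leaves = {10,11}. Remove leaf 10 (neighbor: 3).
Step 9: current leaves = {3,11}. Remove leaf 3 (neighbor: 7).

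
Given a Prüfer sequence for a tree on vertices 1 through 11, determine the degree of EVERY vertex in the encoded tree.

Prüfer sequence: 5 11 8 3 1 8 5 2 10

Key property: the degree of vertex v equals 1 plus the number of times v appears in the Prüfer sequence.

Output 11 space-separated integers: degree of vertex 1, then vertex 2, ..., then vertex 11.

p_1 = 5: count[5] becomes 1
p_2 = 11: count[11] becomes 1
p_3 = 8: count[8] becomes 1
p_4 = 3: count[3] becomes 1
p_5 = 1: count[1] becomes 1
p_6 = 8: count[8] becomes 2
p_7 = 5: count[5] becomes 2
p_8 = 2: count[2] becomes 1
p_9 = 10: count[10] becomes 1
Degrees (1 + count): deg[1]=1+1=2, deg[2]=1+1=2, deg[3]=1+1=2, deg[4]=1+0=1, deg[5]=1+2=3, deg[6]=1+0=1, deg[7]=1+0=1, deg[8]=1+2=3, deg[9]=1+0=1, deg[10]=1+1=2, deg[11]=1+1=2

Answer: 2 2 2 1 3 1 1 3 1 2 2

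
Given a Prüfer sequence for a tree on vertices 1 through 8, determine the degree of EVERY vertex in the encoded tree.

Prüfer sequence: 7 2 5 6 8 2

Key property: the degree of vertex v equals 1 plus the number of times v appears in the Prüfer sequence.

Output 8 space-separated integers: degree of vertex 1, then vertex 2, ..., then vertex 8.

p_1 = 7: count[7] becomes 1
p_2 = 2: count[2] becomes 1
p_3 = 5: count[5] becomes 1
p_4 = 6: count[6] becomes 1
p_5 = 8: count[8] becomes 1
p_6 = 2: count[2] becomes 2
Degrees (1 + count): deg[1]=1+0=1, deg[2]=1+2=3, deg[3]=1+0=1, deg[4]=1+0=1, deg[5]=1+1=2, deg[6]=1+1=2, deg[7]=1+1=2, deg[8]=1+1=2

Answer: 1 3 1 1 2 2 2 2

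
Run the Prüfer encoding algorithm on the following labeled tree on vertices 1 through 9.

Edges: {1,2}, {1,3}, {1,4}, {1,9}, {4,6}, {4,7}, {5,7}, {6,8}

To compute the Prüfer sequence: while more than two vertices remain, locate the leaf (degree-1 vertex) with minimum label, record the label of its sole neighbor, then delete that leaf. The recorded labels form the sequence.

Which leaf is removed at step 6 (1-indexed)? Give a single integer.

Step 1: current leaves = {2,3,5,8,9}. Remove leaf 2 (neighbor: 1).
Step 2: current leaves = {3,5,8,9}. Remove leaf 3 (neighbor: 1).
Step 3: current leaves = {5,8,9}. Remove leaf 5 (neighbor: 7).
Step 4: current leaves = {7,8,9}. Remove leaf 7 (neighbor: 4).
Step 5: current leaves = {8,9}. Remove leaf 8 (neighbor: 6).
Step 6: current leaves = {6,9}. Remove leaf 6 (neighbor: 4).

Answer: 6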